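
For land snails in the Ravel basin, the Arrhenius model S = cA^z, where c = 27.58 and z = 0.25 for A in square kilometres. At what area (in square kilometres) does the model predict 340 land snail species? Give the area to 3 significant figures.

23100 square kilometres

340 = 27.58 × A^0.25  ⇒  A^0.25 = 340/27.58 = 12.33
ln A = ln(12.33) / 0.25 = 2.5119 / 0.25 = 10.0474
A = e^10.0474 ≈ 23096 square kilometres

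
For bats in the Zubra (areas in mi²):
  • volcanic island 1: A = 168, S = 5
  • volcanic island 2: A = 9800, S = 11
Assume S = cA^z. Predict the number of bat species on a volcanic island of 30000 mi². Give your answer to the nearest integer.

14

z = ln(11/5) / ln(9800/168) = 0.7885 / 4.0662 = 0.1939
c = 5 / 168^0.1939 = 5 / 2.701 = 1.851
S₃ = 1.851 × 30000^0.1939 = 1.851 × 7.381 ≈ 13.67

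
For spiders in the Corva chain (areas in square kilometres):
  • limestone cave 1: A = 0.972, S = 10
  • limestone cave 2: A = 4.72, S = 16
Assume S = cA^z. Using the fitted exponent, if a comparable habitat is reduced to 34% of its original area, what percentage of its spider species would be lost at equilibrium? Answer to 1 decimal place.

27.4%

z = ln(16/10) / ln(4.72/0.972) = 0.4700 / 1.5802 = 0.2974
S_new/S_old = (A_new/A_old)^z = 0.34^0.2974 = exp(0.2974 × -1.0788) = 0.7255
Fraction lost = 1 − 0.7255 = 0.2745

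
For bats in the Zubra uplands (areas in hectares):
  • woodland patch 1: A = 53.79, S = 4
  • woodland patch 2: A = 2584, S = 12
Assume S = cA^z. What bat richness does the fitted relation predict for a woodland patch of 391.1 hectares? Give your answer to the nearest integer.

z = ln(12/4) / ln(2584/53.79) = 1.0986 / 3.8720 = 0.2837
c = 4 / 53.79^0.2837 = 4 / 3.098 = 1.291
S₃ = 1.291 × 391.1^0.2837 = 1.291 × 5.439 ≈ 7.023

7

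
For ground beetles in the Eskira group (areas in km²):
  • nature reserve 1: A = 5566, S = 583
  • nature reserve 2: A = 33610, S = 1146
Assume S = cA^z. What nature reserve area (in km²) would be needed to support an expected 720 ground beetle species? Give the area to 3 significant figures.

z = ln(1146/583) / ln(33610/5566) = 0.6758 / 1.7981 = 0.3759
c = 583 / 5566^0.3759 = 583 / 25.57 = 22.8
A = (720/22.8)^(1/0.3759) ⇒ ln A = ln(31.58)/0.3759 = 9.1860
A = e^9.1860 ≈ 9759 km²

9760 km²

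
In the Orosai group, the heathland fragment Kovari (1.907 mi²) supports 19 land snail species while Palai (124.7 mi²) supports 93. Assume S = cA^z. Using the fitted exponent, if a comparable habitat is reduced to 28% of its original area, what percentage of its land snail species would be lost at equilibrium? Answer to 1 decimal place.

z = ln(93/19) / ln(124.7/1.907) = 1.5882 / 4.1804 = 0.3799
S_new/S_old = (A_new/A_old)^z = 0.28^0.3799 = exp(0.3799 × -1.2730) = 0.6166
Fraction lost = 1 − 0.6166 = 0.3834

38.3%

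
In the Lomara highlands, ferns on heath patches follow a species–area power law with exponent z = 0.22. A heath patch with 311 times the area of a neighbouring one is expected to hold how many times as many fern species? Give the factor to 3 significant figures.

S₂/S₁ = (A₂/A₁)^z = 311^0.22
ln(S₂/S₁) = 0.22 × ln 311 = 0.22 × 5.7398 = 1.2628
S₂/S₁ = e^1.2628 ≈ 3.535

3.54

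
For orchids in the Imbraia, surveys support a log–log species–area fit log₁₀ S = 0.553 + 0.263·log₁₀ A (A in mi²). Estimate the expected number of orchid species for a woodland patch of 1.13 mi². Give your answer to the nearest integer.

S = 3.573 × 1.13^0.263
ln S = ln 3.573 + 0.263 × ln 1.13 = 1.2733 + 0.263 × 0.1222 = 1.3055
S = e^1.3055 ≈ 3.689

4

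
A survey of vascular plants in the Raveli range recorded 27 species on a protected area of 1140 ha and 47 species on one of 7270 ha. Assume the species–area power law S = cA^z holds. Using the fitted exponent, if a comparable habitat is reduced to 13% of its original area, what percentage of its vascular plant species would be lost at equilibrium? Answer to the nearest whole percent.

46%

z = ln(47/27) / ln(7270/1140) = 0.5543 / 1.8527 = 0.2992
S_new/S_old = (A_new/A_old)^z = 0.13^0.2992 = exp(0.2992 × -2.0402) = 0.5431
Fraction lost = 1 − 0.5431 = 0.4569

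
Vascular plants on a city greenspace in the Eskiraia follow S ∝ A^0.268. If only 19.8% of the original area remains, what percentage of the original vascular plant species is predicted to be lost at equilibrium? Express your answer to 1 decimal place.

S_new/S_old = (A_new/A_old)^z = 0.198^0.268
= exp(0.268 × ln 0.198) = exp(0.268 × -1.6195) = exp(-0.4340) ≈ 0.6479
Fraction lost = 1 − 0.6479 = 0.3521

35.2%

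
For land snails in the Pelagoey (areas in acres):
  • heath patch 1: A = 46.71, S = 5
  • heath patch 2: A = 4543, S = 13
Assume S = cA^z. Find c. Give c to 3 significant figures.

2.24

z = ln(S₂/S₁) / ln(A₂/A₁) = ln(13/5) / ln(4543/46.71) = 0.9555 / 4.5774 = 0.2087
c = S₁ / A₁^z = 5 / 46.71^0.2087 = 5 / 2.231 = 2.241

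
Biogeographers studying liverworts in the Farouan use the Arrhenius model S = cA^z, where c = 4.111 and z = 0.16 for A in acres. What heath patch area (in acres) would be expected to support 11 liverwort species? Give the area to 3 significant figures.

469 acres

11 = 4.111 × A^0.16  ⇒  A^0.16 = 11/4.111 = 2.676
ln A = ln(2.676) / 0.16 = 0.9842 / 0.16 = 6.1514
A = e^6.1514 ≈ 469.4 acres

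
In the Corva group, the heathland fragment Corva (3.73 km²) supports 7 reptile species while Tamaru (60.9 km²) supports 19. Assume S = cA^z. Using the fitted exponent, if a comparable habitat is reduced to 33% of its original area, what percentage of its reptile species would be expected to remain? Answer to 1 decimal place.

z = ln(19/7) / ln(60.9/3.73) = 0.9985 / 2.7928 = 0.3575
S_new/S_old = (A_new/A_old)^z = 0.33^0.3575 = exp(0.3575 × -1.1087) = 0.6727

67.3%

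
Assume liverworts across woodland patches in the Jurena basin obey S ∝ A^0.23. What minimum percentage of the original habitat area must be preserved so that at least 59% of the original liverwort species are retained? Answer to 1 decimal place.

10.1%

Need (A_new/A_old)^0.23 = 0.59, so A_new/A_old = 0.59^(1/0.23) = 0.59^4.348
ln(A_new/A_old) = ln 0.59 / 0.23 = -0.5276 / 0.23 = -2.2941
A_new/A_old = e^-2.2941 ≈ 0.1009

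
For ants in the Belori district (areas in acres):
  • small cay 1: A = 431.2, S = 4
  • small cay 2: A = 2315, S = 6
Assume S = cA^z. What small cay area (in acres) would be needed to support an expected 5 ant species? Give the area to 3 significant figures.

1090 acres

z = ln(6/4) / ln(2315/431.2) = 0.4055 / 1.6806 = 0.2413
c = 4 / 431.2^0.2413 = 4 / 4.322 = 0.9256
A = (5/0.9256)^(1/0.2413) ⇒ ln A = ln(5.402)/0.2413 = 6.9915
A = e^6.9915 ≈ 1087 acres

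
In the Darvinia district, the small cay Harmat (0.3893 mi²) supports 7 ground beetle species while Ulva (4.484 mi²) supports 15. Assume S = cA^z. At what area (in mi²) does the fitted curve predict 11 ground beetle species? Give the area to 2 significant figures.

z = ln(15/7) / ln(4.484/0.3893) = 0.7621 / 2.4439 = 0.3119
c = 7 / 0.3893^0.3119 = 7 / 0.7451 = 9.394
A = (11/9.394)^(1/0.3119) ⇒ ln A = ln(1.171)/0.3119 = 0.5060
A = e^0.5060 ≈ 1.659 mi²

1.7 mi²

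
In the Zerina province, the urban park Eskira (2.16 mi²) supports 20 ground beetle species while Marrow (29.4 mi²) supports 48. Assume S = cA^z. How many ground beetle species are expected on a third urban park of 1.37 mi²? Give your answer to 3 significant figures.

17.2

z = ln(48/20) / ln(29.4/2.16) = 0.8755 / 2.6109 = 0.3353
c = 20 / 2.16^0.3353 = 20 / 1.295 = 15.45
S₃ = 15.45 × 1.37^0.3353 = 15.45 × 1.111 ≈ 17.17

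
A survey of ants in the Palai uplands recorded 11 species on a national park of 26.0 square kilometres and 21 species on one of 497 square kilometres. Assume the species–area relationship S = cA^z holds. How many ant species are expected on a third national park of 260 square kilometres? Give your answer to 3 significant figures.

18.2

z = ln(21/11) / ln(497/26) = 0.6466 / 2.9505 = 0.2192
c = 11 / 26^0.2192 = 11 / 2.042 = 5.386
S₃ = 5.386 × 260^0.2192 = 5.386 × 3.383 ≈ 18.22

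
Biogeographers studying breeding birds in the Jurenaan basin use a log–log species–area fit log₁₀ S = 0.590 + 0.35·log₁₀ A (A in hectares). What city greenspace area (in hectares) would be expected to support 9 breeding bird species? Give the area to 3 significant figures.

11.0 hectares

9 = 3.89 × A^0.35  ⇒  A^0.35 = 9/3.89 = 2.313
ln A = ln(2.313) / 0.35 = 0.8387 / 0.35 = 2.3963
A = e^2.3963 ≈ 10.98 hectares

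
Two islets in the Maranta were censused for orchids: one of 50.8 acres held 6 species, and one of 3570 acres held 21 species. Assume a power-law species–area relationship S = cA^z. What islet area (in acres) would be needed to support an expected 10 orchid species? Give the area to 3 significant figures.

z = ln(21/6) / ln(3570/50.8) = 1.2528 / 4.2524 = 0.2946
c = 6 / 50.8^0.2946 = 6 / 3.181 = 1.886
A = (10/1.886)^(1/0.2946) ⇒ ln A = ln(5.301)/0.2946 = 5.6619
A = e^5.6619 ≈ 287.7 acres

288 acres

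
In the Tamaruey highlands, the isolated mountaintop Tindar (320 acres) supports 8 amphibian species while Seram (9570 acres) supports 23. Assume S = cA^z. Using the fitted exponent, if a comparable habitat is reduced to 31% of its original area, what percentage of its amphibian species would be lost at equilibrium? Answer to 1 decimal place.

z = ln(23/8) / ln(9570/320) = 1.0561 / 3.3981 = 0.3108
S_new/S_old = (A_new/A_old)^z = 0.31^0.3108 = exp(0.3108 × -1.1712) = 0.6949
Fraction lost = 1 − 0.6949 = 0.3051

30.5%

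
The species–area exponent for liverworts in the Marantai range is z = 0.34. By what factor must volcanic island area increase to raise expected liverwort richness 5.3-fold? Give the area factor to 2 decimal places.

134.97

(A₂/A₁)^0.34 = 5.3, so A₂/A₁ = 5.3^(1/0.34) = 5.3^2.941
ln(A₂/A₁) = ln 5.3 / 0.34 = 1.6677 / 0.34 = 4.9050
A₂/A₁ = e^4.9050 ≈ 135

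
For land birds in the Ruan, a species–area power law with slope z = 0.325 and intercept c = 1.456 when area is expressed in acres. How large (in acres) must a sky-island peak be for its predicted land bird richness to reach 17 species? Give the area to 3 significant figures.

1920 acres

17 = 1.456 × A^0.325  ⇒  A^0.325 = 17/1.456 = 11.68
ln A = ln(11.68) / 0.325 = 2.4575 / 0.325 = 7.5616
A = e^7.5616 ≈ 1923 acres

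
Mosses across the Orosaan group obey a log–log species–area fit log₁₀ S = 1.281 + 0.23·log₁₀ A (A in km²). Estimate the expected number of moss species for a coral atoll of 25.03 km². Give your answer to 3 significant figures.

S = 19.1 × 25.03^0.23 = 19.1 × 2.097 ≈ 40.05

40.1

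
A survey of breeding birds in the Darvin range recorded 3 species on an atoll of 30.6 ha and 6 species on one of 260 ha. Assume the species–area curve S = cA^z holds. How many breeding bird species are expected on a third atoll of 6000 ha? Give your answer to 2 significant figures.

17

z = ln(6/3) / ln(260/30.6) = 0.6931 / 2.1397 = 0.3239
c = 3 / 30.6^0.3239 = 3 / 3.029 = 0.9904
S₃ = 0.9904 × 6000^0.3239 = 0.9904 × 16.75 ≈ 16.59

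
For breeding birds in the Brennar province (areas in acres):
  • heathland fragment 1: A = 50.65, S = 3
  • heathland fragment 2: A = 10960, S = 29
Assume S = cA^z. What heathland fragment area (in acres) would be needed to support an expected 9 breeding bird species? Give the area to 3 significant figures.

685 acres

z = ln(29/3) / ln(10960/50.65) = 2.2687 / 5.3771 = 0.4219
c = 3 / 50.65^0.4219 = 3 / 5.238 = 0.5727
A = (9/0.5727)^(1/0.4219) ⇒ ln A = ln(15.72)/0.4219 = 6.5288
A = e^6.5288 ≈ 684.6 acres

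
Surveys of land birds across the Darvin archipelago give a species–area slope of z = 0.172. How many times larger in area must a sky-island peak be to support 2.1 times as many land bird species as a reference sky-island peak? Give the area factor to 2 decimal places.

74.71

(A₂/A₁)^0.172 = 2.1, so A₂/A₁ = 2.1^(1/0.172) = 2.1^5.814
ln(A₂/A₁) = ln 2.1 / 0.172 = 0.7419 / 0.172 = 4.3136
A₂/A₁ = e^4.3136 ≈ 74.71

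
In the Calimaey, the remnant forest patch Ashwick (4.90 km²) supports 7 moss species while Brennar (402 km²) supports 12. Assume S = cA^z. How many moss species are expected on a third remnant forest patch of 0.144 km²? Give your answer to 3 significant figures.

z = ln(12/7) / ln(402/4.9) = 0.5390 / 4.4072 = 0.1223
c = 7 / 4.9^0.1223 = 7 / 1.215 = 5.764
S₃ = 5.764 × 0.144^0.1223 = 5.764 × 0.789 ≈ 4.547

4.55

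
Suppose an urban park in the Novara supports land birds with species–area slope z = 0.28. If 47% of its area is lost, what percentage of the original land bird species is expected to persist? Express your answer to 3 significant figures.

83.7%

S_new/S_old = (A_new/A_old)^z = 0.53^0.28
= exp(0.28 × ln 0.53) = exp(0.28 × -0.6349) = exp(-0.1778) ≈ 0.8371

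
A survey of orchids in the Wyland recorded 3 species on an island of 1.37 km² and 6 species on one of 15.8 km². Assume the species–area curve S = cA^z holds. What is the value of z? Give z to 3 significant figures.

0.283

Taking logs: ln S = ln c + z ln A, so z = (ln S₂ − ln S₁)/(ln A₂ − ln A₁).
z = ln(6/3) / ln(15.8/1.37) = ln(2) / ln(11.53) = 0.6931 / 2.4452 = 0.2835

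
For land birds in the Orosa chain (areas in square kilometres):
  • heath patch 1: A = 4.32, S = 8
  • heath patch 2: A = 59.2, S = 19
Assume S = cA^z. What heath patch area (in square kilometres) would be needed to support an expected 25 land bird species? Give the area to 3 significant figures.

136 square kilometres

z = ln(19/8) / ln(59.2/4.32) = 0.8650 / 2.6177 = 0.3304
c = 8 / 4.32^0.3304 = 8 / 1.622 = 4.933
A = (25/4.933)^(1/0.3304) ⇒ ln A = ln(5.068)/0.3304 = 4.9114
A = e^4.9114 ≈ 135.8 square kilometres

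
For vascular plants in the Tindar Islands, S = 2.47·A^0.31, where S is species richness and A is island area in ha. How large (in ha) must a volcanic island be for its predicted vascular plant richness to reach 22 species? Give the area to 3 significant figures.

1160 ha

22 = 2.47 × A^0.31  ⇒  A^0.31 = 22/2.47 = 8.907
ln A = ln(8.907) / 0.31 = 2.1868 / 0.31 = 7.0543
A = e^7.0543 ≈ 1158 ha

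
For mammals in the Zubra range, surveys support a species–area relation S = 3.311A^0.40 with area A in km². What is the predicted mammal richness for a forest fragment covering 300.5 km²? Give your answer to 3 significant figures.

32.4

S = 3.311 × 300.5^0.4
ln S = ln 3.311 + 0.4 × ln 300.5 = 1.1973 + 0.4 × 5.7054 = 3.4794
S = e^3.4794 ≈ 32.44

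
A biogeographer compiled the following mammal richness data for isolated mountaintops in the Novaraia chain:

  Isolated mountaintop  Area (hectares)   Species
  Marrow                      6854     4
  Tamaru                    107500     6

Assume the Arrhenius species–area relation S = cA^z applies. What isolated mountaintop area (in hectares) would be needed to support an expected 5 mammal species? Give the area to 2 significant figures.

z = ln(6/4) / ln(107500/6854) = 0.4055 / 2.7527 = 0.1473
c = 4 / 6854^0.1473 = 4 / 3.673 = 1.089
A = (5/1.089)^(1/0.1473) ⇒ ln A = ln(4.591)/0.1473 = 10.3475
A = e^10.3475 ≈ 31179 hectares

31000 hectares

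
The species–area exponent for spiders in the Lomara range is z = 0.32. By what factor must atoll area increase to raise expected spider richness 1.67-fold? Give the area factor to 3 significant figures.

4.97

(A₂/A₁)^0.32 = 1.67, so A₂/A₁ = 1.67^(1/0.32) = 1.67^3.125
ln(A₂/A₁) = ln 1.67 / 0.32 = 0.5128 / 0.32 = 1.6026
A₂/A₁ = e^1.6026 ≈ 4.966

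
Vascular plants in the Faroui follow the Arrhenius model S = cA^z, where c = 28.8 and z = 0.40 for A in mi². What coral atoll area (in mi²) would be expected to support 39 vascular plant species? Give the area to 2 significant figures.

39 = 28.8 × A^0.4  ⇒  A^0.4 = 39/28.8 = 1.354
ln A = ln(1.354) / 0.4 = 0.3032 / 0.4 = 0.7580
A = e^0.7580 ≈ 2.134 mi²

2.1 mi²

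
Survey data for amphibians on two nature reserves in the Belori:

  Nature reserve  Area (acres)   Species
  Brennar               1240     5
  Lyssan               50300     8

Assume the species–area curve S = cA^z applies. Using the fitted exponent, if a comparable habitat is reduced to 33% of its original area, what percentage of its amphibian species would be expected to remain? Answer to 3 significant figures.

z = ln(8/5) / ln(50300/1240) = 0.4700 / 3.7029 = 0.1269
S_new/S_old = (A_new/A_old)^z = 0.33^0.1269 = exp(0.1269 × -1.1087) = 0.8687

86.9%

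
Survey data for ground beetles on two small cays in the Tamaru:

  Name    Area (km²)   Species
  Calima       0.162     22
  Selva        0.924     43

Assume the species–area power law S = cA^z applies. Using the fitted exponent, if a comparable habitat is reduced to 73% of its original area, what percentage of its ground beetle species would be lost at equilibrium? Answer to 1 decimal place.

z = ln(43/22) / ln(0.924/0.162) = 0.6702 / 1.7411 = 0.3849
S_new/S_old = (A_new/A_old)^z = 0.73^0.3849 = exp(0.3849 × -0.3147) = 0.8859
Fraction lost = 1 − 0.8859 = 0.1141

11.4%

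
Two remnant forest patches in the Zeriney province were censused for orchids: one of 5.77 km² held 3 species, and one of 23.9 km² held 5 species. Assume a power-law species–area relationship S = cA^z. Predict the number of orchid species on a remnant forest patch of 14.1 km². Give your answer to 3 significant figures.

4.14

z = ln(5/3) / ln(23.9/5.77) = 0.5108 / 1.4212 = 0.3594
c = 3 / 5.77^0.3594 = 3 / 1.878 = 1.598
S₃ = 1.598 × 14.1^0.3594 = 1.598 × 2.589 ≈ 4.136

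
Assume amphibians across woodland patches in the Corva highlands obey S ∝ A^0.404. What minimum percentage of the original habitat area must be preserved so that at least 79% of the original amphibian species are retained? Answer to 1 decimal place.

55.8%

Need (A_new/A_old)^0.404 = 0.79, so A_new/A_old = 0.79^(1/0.404) = 0.79^2.475
ln(A_new/A_old) = ln 0.79 / 0.404 = -0.2357 / 0.404 = -0.5835
A_new/A_old = e^-0.5835 ≈ 0.558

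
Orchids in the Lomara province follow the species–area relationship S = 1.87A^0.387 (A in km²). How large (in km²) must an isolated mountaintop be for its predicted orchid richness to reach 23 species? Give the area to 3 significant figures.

23 = 1.87 × A^0.387  ⇒  A^0.387 = 23/1.87 = 12.3
ln A = ln(12.3) / 0.387 = 2.5096 / 0.387 = 6.4846
A = e^6.4846 ≈ 655 km²

655 km²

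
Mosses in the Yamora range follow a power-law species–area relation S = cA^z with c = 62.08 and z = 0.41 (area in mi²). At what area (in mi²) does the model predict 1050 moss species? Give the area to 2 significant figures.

1050 = 62.08 × A^0.41  ⇒  A^0.41 = 1050/62.08 = 16.91
ln A = ln(16.91) / 0.41 = 2.8281 / 0.41 = 6.8979
A = e^6.8979 ≈ 990.2 mi²

990 mi²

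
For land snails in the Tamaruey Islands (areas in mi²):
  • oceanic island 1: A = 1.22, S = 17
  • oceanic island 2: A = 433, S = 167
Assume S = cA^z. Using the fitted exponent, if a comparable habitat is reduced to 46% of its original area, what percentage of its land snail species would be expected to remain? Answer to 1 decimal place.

73.9%

z = ln(167/17) / ln(433/1.22) = 2.2848 / 5.8719 = 0.3891
S_new/S_old = (A_new/A_old)^z = 0.46^0.3891 = exp(0.3891 × -0.7765) = 0.7392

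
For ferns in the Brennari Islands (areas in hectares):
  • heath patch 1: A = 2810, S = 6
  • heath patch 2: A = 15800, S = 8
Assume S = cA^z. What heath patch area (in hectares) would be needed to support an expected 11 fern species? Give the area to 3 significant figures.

z = ln(8/6) / ln(15800/2810) = 0.2877 / 1.7268 = 0.1666
c = 6 / 2810^0.1666 = 6 / 3.754 = 1.598
A = (11/1.598)^(1/0.1666) ⇒ ln A = ln(6.883)/0.1666 = 11.5793
A = e^11.5793 ≈ 106863 hectares

107000 hectares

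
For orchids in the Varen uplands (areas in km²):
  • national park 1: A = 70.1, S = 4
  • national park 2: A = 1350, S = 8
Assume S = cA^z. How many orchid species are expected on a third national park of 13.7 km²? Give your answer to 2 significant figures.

z = ln(8/4) / ln(1350/70.1) = 0.6931 / 2.9579 = 0.2343
c = 4 / 70.1^0.2343 = 4 / 2.707 = 1.478
S₃ = 1.478 × 13.7^0.2343 = 1.478 × 1.847 ≈ 2.728

2.7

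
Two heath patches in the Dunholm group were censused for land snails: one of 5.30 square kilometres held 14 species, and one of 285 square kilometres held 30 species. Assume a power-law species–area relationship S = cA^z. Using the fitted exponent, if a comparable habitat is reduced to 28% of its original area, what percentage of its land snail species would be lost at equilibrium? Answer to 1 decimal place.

21.6%

z = ln(30/14) / ln(285/5.3) = 0.7621 / 3.9848 = 0.1913
S_new/S_old = (A_new/A_old)^z = 0.28^0.1913 = exp(0.1913 × -1.2730) = 0.7839
Fraction lost = 1 − 0.7839 = 0.2161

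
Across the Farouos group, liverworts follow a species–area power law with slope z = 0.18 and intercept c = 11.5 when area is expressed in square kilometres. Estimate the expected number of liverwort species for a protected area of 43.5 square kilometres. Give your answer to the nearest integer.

S = 11.5 × 43.5^0.18
ln S = ln 11.5 + 0.18 × ln 43.5 = 2.4423 + 0.18 × 3.7728 = 3.1214
S = e^3.1214 ≈ 22.68

23 species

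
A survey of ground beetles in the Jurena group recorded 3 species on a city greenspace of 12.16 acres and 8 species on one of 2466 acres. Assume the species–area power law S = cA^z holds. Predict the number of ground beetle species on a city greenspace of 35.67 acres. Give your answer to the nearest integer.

4

z = ln(8/3) / ln(2466/12.16) = 0.9808 / 5.3122 = 0.1846
c = 3 / 12.16^0.1846 = 3 / 1.586 = 1.891
S₃ = 1.891 × 35.67^0.1846 = 1.891 × 1.935 ≈ 3.659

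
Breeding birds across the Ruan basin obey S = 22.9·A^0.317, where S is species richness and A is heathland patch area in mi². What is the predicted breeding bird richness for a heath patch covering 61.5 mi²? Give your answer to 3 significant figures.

84.5

S = 22.9 × 61.5^0.317
ln S = ln 22.9 + 0.317 × ln 61.5 = 3.1311 + 0.317 × 4.1190 = 4.4369
S = e^4.4369 ≈ 84.51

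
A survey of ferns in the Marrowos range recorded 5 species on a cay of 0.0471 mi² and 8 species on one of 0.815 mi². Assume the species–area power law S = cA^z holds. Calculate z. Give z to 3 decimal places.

0.165

Taking logs: ln S = ln c + z ln A, so z = (ln S₂ − ln S₁)/(ln A₂ − ln A₁).
z = ln(8/5) / ln(0.815/0.0471) = ln(1.6) / ln(17.3) = 0.4700 / 2.8509 = 0.1649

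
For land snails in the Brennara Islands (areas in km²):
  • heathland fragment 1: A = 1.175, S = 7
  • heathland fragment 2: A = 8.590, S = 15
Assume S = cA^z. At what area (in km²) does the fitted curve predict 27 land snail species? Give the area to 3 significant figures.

39.8 km²

z = ln(15/7) / ln(8.59/1.175) = 0.7621 / 1.9893 = 0.3831
c = 7 / 1.175^0.3831 = 7 / 1.064 = 6.581
A = (27/6.581)^(1/0.3831) ⇒ ln A = ln(4.103)/0.3831 = 3.6848
A = e^3.6848 ≈ 39.84 km²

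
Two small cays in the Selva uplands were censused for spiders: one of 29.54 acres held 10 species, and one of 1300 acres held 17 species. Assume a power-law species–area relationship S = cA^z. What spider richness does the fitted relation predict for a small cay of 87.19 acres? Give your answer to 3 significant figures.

z = ln(17/10) / ln(1300/29.54) = 0.5306 / 3.7844 = 0.1402
c = 10 / 29.54^0.1402 = 10 / 1.608 = 6.221
S₃ = 6.221 × 87.19^0.1402 = 6.221 × 1.871 ≈ 11.64

11.6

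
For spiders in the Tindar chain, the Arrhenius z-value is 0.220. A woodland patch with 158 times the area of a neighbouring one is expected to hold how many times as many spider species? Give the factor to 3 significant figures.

3.05

S₂/S₁ = (A₂/A₁)^z = 158^0.22
ln(S₂/S₁) = 0.22 × ln 158 = 0.22 × 5.0626 = 1.1138
S₂/S₁ = e^1.1138 ≈ 3.046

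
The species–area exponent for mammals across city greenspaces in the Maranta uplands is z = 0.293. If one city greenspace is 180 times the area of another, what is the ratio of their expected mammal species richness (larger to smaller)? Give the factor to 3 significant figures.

4.58

S₂/S₁ = (A₂/A₁)^z = 180^0.293
ln(S₂/S₁) = 0.293 × ln 180 = 0.293 × 5.1930 = 1.5215
S₂/S₁ = e^1.5215 ≈ 4.579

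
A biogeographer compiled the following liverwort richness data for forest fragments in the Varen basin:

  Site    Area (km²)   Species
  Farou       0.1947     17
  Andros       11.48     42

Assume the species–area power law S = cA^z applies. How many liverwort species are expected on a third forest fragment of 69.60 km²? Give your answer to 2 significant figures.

63

z = ln(42/17) / ln(11.48/0.1947) = 0.9045 / 4.0769 = 0.2218
c = 17 / 0.1947^0.2218 = 17 / 0.6956 = 24.44
S₃ = 24.44 × 69.6^0.2218 = 24.44 × 2.563 ≈ 62.64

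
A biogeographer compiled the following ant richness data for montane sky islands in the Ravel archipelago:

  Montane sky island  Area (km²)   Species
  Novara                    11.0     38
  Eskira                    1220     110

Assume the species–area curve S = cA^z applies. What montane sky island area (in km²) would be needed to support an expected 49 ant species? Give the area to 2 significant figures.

z = ln(110/38) / ln(1220/11) = 1.0629 / 4.7087 = 0.2257
c = 38 / 11^0.2257 = 38 / 1.718 = 22.12
A = (49/22.12)^(1/0.2257) ⇒ ln A = ln(2.216)/0.2257 = 3.5242
A = e^3.5242 ≈ 33.93 km²

34 km²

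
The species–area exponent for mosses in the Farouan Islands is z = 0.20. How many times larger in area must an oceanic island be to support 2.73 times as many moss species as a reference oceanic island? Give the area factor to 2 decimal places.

(A₂/A₁)^0.2 = 2.73, so A₂/A₁ = 2.73^(1/0.2) = 2.73^5
ln(A₂/A₁) = ln 2.73 / 0.2 = 1.0043 / 0.2 = 5.0215
A₂/A₁ = e^5.0215 ≈ 151.6

151.64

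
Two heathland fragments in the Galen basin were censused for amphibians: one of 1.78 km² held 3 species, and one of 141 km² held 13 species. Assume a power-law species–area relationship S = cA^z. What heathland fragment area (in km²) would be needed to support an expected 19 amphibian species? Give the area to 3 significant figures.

437 km²

z = ln(13/3) / ln(141/1.78) = 1.4663 / 4.3721 = 0.3354
c = 3 / 1.78^0.3354 = 3 / 1.213 = 2.472
A = (19/2.472)^(1/0.3354) ⇒ ln A = ln(7.685)/0.3354 = 6.0803
A = e^6.0803 ≈ 437.1 km²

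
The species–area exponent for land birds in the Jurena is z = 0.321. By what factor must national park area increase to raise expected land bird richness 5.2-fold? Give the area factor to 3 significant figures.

170

(A₂/A₁)^0.321 = 5.2, so A₂/A₁ = 5.2^(1/0.321) = 5.2^3.115
ln(A₂/A₁) = ln 5.2 / 0.321 = 1.6487 / 0.321 = 5.1360
A₂/A₁ = e^5.1360 ≈ 170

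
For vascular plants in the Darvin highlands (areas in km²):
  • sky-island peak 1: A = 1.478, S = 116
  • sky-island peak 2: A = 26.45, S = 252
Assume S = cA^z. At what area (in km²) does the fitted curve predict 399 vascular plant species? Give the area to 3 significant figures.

146 km²

z = ln(252/116) / ln(26.45/1.478) = 0.7758 / 2.8846 = 0.2690
c = 116 / 1.478^0.2690 = 116 / 1.111 = 104.4
A = (399/104.4)^(1/0.2690) ⇒ ln A = ln(3.821)/0.2690 = 4.9838
A = e^4.9838 ≈ 146 km²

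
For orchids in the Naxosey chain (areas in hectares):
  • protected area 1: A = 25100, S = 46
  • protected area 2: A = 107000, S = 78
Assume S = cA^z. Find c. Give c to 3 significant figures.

1.15

z = ln(S₂/S₁) / ln(A₂/A₁) = ln(78/46) / ln(107000/25100) = 0.5281 / 1.4500 = 0.3642
c = S₁ / A₁^z = 46 / 25100^0.3642 = 46 / 40.03 = 1.149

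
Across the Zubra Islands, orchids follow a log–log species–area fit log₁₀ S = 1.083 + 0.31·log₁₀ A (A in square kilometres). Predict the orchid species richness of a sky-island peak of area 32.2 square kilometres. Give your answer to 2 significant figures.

S = 12.11 × 32.2^0.31
ln S = ln 12.11 + 0.31 × ln 32.2 = 2.4937 + 0.31 × 3.4720 = 3.5700
S = e^3.5700 ≈ 35.52

36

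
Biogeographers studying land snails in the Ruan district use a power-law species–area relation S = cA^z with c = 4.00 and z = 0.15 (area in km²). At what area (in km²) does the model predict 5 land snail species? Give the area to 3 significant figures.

4.43 km²

5 = 4 × A^0.15  ⇒  A^0.15 = 5/4 = 1.25
ln A = ln(1.25) / 0.15 = 0.2231 / 0.15 = 1.4876
A = e^1.4876 ≈ 4.427 km²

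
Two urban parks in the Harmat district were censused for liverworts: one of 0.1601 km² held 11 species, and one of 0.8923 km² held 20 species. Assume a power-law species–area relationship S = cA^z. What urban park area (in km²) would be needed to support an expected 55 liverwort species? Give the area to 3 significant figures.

z = ln(20/11) / ln(0.8923/0.1601) = 0.5978 / 1.7180 = 0.3480
c = 11 / 0.1601^0.3480 = 11 / 0.5286 = 20.81
A = (55/20.81)^(1/0.3480) ⇒ ln A = ln(2.643)/0.3480 = 2.7931
A = e^2.7931 ≈ 16.33 km²

16.3 km²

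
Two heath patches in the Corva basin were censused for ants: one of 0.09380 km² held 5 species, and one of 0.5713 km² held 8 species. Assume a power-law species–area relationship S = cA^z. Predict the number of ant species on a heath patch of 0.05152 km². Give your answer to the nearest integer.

4

z = ln(8/5) / ln(0.5713/0.0938) = 0.4700 / 1.8067 = 0.2601
c = 5 / 0.0938^0.2601 = 5 / 0.5403 = 9.254
S₃ = 9.254 × 0.05152^0.2601 = 9.254 × 0.4623 ≈ 4.278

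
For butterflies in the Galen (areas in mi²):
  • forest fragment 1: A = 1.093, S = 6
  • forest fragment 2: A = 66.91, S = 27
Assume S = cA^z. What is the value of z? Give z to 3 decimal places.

0.366

Taking logs: ln S = ln c + z ln A, so z = (ln S₂ − ln S₁)/(ln A₂ − ln A₁).
z = ln(27/6) / ln(66.91/1.093) = ln(4.5) / ln(61.22) = 1.5041 / 4.1144 = 0.3656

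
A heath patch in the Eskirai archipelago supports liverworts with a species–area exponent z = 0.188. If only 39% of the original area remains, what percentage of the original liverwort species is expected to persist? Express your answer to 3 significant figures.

S_new/S_old = (A_new/A_old)^z = 0.39^0.188
= exp(0.188 × ln 0.39) = exp(0.188 × -0.9416) = exp(-0.1770) ≈ 0.8378

83.8%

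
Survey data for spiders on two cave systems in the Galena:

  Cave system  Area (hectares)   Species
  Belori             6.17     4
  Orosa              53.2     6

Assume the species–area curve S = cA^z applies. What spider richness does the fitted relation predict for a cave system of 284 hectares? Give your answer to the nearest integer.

z = ln(6/4) / ln(53.2/6.17) = 0.4055 / 2.1544 = 0.1882
c = 4 / 6.17^0.1882 = 4 / 1.408 = 2.84
S₃ = 2.84 × 284^0.1882 = 2.84 × 2.896 ≈ 8.223

8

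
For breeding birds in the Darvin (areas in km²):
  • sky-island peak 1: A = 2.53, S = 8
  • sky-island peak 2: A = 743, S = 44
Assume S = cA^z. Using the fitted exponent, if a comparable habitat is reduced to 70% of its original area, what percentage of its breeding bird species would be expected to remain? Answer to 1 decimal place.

89.9%

z = ln(44/8) / ln(743/2.53) = 1.7047 / 5.6825 = 0.3000
S_new/S_old = (A_new/A_old)^z = 0.7^0.3000 = exp(0.3000 × -0.3567) = 0.8985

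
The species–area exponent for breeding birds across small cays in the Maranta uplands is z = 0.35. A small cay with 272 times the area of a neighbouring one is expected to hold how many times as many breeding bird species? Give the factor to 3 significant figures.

7.11

S₂/S₁ = (A₂/A₁)^z = 272^0.35
ln(S₂/S₁) = 0.35 × ln 272 = 0.35 × 5.6058 = 1.9620
S₂/S₁ = e^1.9620 ≈ 7.114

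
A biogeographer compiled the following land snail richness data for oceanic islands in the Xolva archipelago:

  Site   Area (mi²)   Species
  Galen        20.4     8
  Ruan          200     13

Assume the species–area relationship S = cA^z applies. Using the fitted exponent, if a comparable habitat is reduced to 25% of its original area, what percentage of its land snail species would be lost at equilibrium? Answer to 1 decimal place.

z = ln(13/8) / ln(200/20.4) = 0.4855 / 2.2828 = 0.2127
S_new/S_old = (A_new/A_old)^z = 0.25^0.2127 = exp(0.2127 × -1.3863) = 0.7447
Fraction lost = 1 − 0.7447 = 0.2553

25.5%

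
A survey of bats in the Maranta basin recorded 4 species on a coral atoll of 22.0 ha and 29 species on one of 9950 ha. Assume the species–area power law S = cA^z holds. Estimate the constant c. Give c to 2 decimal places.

1.47

z = ln(S₂/S₁) / ln(A₂/A₁) = ln(29/4) / ln(9950/22) = 1.9810 / 6.1143 = 0.3240
c = S₁ / A₁^z = 4 / 22^0.3240 = 4 / 2.722 = 1.469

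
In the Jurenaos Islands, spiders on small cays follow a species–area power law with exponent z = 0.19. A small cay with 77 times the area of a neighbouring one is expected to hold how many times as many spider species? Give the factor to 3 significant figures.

2.28

S₂/S₁ = (A₂/A₁)^z = 77^0.19
ln(S₂/S₁) = 0.19 × ln 77 = 0.19 × 4.3438 = 0.8253
S₂/S₁ = e^0.8253 ≈ 2.283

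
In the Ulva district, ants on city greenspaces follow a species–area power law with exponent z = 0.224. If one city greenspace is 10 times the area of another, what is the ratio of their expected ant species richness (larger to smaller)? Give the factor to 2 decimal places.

S₂/S₁ = (A₂/A₁)^z = 10^0.224
ln(S₂/S₁) = 0.224 × ln 10 = 0.224 × 2.3026 = 0.5158
S₂/S₁ = e^0.5158 ≈ 1.675

1.67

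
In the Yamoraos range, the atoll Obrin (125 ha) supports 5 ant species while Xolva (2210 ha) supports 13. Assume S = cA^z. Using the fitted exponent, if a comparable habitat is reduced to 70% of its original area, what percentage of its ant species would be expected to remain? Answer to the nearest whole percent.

z = ln(13/5) / ln(2210/125) = 0.9555 / 2.8724 = 0.3326
S_new/S_old = (A_new/A_old)^z = 0.7^0.3326 = exp(0.3326 × -0.3567) = 0.8881

89%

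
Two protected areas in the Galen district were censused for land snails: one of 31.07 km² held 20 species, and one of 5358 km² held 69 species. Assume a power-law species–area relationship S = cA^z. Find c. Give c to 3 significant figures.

8.75

z = ln(S₂/S₁) / ln(A₂/A₁) = ln(69/20) / ln(5358/31.07) = 1.2384 / 5.1501 = 0.2405
c = S₁ / A₁^z = 20 / 31.07^0.2405 = 20 / 2.285 = 8.754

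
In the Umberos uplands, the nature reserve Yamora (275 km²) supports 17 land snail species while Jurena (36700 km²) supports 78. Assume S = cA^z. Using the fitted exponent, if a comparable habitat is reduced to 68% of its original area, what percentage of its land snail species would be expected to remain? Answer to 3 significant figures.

88.7%

z = ln(78/17) / ln(36700/275) = 1.5235 / 4.8938 = 0.3113
S_new/S_old = (A_new/A_old)^z = 0.68^0.3113 = exp(0.3113 × -0.3857) = 0.8869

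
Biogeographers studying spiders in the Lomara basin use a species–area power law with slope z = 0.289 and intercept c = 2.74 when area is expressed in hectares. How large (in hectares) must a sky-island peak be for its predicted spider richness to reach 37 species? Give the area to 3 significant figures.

37 = 2.74 × A^0.289  ⇒  A^0.289 = 37/2.74 = 13.5
ln A = ln(13.5) / 0.289 = 2.6030 / 0.289 = 9.0068
A = e^9.0068 ≈ 8158 hectares

8160 hectares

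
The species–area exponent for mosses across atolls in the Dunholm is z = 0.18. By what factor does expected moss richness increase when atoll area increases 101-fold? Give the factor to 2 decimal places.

2.29

S₂/S₁ = (A₂/A₁)^z = 101^0.18
ln(S₂/S₁) = 0.18 × ln 101 = 0.18 × 4.6151 = 0.8307
S₂/S₁ = e^0.8307 ≈ 2.295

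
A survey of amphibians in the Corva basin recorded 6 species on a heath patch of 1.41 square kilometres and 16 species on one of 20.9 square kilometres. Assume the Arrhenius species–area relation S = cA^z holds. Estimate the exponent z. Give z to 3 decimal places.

0.364

Taking logs: ln S = ln c + z ln A, so z = (ln S₂ − ln S₁)/(ln A₂ − ln A₁).
z = ln(16/6) / ln(20.9/1.41) = ln(2.667) / ln(14.82) = 0.9808 / 2.6962 = 0.3638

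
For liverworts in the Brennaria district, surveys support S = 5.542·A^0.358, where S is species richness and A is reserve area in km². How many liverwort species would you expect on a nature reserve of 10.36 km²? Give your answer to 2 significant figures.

S = 5.542 × 10.36^0.358 = 5.542 × 2.309 ≈ 12.8

13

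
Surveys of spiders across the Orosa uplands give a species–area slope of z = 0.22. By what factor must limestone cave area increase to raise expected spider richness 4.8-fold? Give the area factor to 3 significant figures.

(A₂/A₁)^0.22 = 4.8, so A₂/A₁ = 4.8^(1/0.22) = 4.8^4.545
ln(A₂/A₁) = ln 4.8 / 0.22 = 1.5686 / 0.22 = 7.1301
A₂/A₁ = e^7.1301 ≈ 1249

1250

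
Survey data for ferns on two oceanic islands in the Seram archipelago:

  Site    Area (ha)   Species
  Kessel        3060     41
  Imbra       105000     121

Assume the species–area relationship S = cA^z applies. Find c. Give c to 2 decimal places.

z = ln(S₂/S₁) / ln(A₂/A₁) = ln(121/41) / ln(105000/3060) = 1.0822 / 3.5355 = 0.3061
c = S₁ / A₁^z = 41 / 3060^0.3061 = 41 / 11.67 = 3.514

3.51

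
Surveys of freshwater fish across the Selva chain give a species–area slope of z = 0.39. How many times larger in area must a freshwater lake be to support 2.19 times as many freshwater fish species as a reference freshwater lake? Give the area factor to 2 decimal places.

7.46

(A₂/A₁)^0.39 = 2.19, so A₂/A₁ = 2.19^(1/0.39) = 2.19^2.564
ln(A₂/A₁) = ln 2.19 / 0.39 = 0.7839 / 0.39 = 2.0100
A₂/A₁ = e^2.0100 ≈ 7.463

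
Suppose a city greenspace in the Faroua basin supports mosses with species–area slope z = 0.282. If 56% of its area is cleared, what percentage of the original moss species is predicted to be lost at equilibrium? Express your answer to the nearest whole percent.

21%

S_new/S_old = (A_new/A_old)^z = 0.44^0.282
= exp(0.282 × ln 0.44) = exp(0.282 × -0.8210) = exp(-0.2315) ≈ 0.7933
Fraction lost = 1 − 0.7933 = 0.2067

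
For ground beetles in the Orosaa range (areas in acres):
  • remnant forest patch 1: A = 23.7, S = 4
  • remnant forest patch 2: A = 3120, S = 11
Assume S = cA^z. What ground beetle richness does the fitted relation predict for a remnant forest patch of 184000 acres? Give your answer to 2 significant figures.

z = ln(11/4) / ln(3120/23.7) = 1.0116 / 4.8801 = 0.2073
c = 4 / 23.7^0.2073 = 4 / 1.927 = 2.075
S₃ = 2.075 × 184000^0.2073 = 2.075 × 12.34 ≈ 25.61

26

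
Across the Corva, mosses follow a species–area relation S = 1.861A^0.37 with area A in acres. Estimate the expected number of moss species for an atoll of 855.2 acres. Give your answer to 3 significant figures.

22.6

S = 1.861 × 855.2^0.37
ln S = ln 1.861 + 0.37 × ln 855.2 = 0.6211 + 0.37 × 6.7513 = 3.1191
S = e^3.1191 ≈ 22.63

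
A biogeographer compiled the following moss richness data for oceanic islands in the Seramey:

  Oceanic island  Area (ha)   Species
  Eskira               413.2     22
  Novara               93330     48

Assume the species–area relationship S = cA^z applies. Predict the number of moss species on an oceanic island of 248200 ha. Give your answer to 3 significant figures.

55.3

z = ln(48/22) / ln(93330/413.2) = 0.7802 / 5.4200 = 0.1439
c = 22 / 413.2^0.1439 = 22 / 2.38 = 9.244
S₃ = 9.244 × 248200^0.1439 = 9.244 × 5.978 ≈ 55.26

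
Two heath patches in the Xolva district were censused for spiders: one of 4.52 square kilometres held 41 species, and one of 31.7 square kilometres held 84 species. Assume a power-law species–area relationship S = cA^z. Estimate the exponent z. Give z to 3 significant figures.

Taking logs: ln S = ln c + z ln A, so z = (ln S₂ − ln S₁)/(ln A₂ − ln A₁).
z = ln(84/41) / ln(31.7/4.52) = ln(2.049) / ln(7.013) = 0.7172 / 1.9478 = 0.3682

0.368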